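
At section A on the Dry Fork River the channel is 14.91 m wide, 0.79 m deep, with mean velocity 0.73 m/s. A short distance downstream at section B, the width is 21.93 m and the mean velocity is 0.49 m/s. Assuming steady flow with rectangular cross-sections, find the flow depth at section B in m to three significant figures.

0.800 m

Q = A₁V₁ = (14.91×0.79) × 0.73 = 8.599 m³/s
d₂ = Q/(b₂ V₂) = 8.599/(21.93×0.49) = 0.8002 m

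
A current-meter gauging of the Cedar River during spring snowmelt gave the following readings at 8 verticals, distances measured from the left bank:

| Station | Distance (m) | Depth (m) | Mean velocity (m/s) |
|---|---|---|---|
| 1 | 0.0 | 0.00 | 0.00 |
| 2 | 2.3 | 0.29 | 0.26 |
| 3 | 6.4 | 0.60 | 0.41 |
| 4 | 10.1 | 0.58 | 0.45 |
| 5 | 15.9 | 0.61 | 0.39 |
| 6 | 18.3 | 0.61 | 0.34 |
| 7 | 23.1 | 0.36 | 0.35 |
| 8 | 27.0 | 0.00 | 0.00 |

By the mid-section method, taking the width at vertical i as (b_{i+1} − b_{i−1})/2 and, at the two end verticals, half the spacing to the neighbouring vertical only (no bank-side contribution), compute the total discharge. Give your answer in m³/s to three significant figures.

4.71 m³/s

w_2 = (6.4 − 0.0)/2 = 3.2 m; q_2 = 0.26 × 0.29 × 3.2 = 0.2413 m³/s
w_3 = (10.1 − 2.3)/2 = 3.9 m; q_3 = 0.41 × 0.60 × 3.9 = 0.9594 m³/s
w_4 = (15.9 − 6.4)/2 = 4.75 m; q_4 = 0.45 × 0.58 × 4.75 = 1.240 m³/s
w_5 = (18.3 − 10.1)/2 = 4.1 m; q_5 = 0.39 × 0.61 × 4.1 = 0.9754 m³/s
w_6 = (23.1 − 15.9)/2 = 3.6 m; q_6 = 0.34 × 0.61 × 3.6 = 0.7466 m³/s
w_7 = (27.0 − 18.3)/2 = 4.35 m; q_7 = 0.35 × 0.36 × 4.35 = 0.5481 m³/s
Stations 1, 8 contribute zero (depth or velocity is 0).
Q = Σ qᵢ = 4.711 m³/s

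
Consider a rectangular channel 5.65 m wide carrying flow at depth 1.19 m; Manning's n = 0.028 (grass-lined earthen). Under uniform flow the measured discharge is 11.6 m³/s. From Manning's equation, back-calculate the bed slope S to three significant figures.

0.00296

A = b·y = 5.65 × 1.19 = 6.724 m²
P = b + 2y = 5.65 + 2×1.19 = 8.030 m
R = A/P = 6.724/8.030 = 0.8373 m
S = (Q·n / (1·A·R^(2/3)))² = (11.6×0.028 / (1×6.724×0.8884))² = 0.002957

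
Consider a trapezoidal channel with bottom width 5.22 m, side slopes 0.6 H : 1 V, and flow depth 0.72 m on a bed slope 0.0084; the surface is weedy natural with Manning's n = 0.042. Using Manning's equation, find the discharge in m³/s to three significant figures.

A = (b + z·y)·y = (5.22 + 0.6×0.72)×0.72 = 4.069 m²
P = b + 2y√(1+z²) = 5.22 + 2×0.72×√(1+0.6²) = 6.899 m
R = A/P = 4.069/6.899 = 0.5898 m
Q = (1/n)·A·R^(2/3)·S^(1/2) = (1/0.042) × 4.069 × 0.5898^(2/3) × 0.0084^(1/2) = 6.246 m³/s

6.25 m³/s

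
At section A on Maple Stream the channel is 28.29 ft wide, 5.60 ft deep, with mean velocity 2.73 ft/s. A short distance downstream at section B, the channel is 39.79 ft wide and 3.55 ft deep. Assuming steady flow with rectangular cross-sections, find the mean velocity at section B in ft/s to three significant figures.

Q = A₁V₁ = (28.29×5.60) × 2.73 = 432.5 ft³/s
A₂ = 39.79 × 3.55 = 141.3 ft²
V₂ = Q/A₂ = 432.5/141.3 = 3.062 ft/s

3.06 ft/s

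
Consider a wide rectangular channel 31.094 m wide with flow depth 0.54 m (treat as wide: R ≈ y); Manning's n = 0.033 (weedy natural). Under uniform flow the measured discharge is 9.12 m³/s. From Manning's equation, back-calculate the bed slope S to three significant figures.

0.000731

A = b·y = 31.094 × 0.54 = 16.79 m²
Wide channel: R ≈ y = 0.54 m
S = (Q·n / (1·A·R^(2/3)))² = (9.12×0.033 / (1×16.79×0.6631))² = 0.0007306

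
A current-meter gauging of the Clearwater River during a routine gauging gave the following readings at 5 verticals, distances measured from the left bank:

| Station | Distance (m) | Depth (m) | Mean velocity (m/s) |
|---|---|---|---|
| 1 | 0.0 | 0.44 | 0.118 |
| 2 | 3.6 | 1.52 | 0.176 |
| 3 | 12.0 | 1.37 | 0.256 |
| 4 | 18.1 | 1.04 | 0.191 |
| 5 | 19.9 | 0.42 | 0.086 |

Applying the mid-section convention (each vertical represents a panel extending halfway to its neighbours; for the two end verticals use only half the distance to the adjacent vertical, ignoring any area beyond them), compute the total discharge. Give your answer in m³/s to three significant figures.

w_1 = (3.6 − 0.0)/2 = 1.8 m; q_1 = 0.118 × 0.44 × 1.8 = 0.09346 m³/s
w_2 = (12.0 − 0.0)/2 = 6 m; q_2 = 0.176 × 1.52 × 6 = 1.605 m³/s
w_3 = (18.1 − 3.6)/2 = 7.25 m; q_3 = 0.256 × 1.37 × 7.25 = 2.543 m³/s
w_4 = (19.9 − 12.0)/2 = 3.95 m; q_4 = 0.191 × 1.04 × 3.95 = 0.7846 m³/s
w_5 = (19.9 − 18.1)/2 = 0.9 m; q_5 = 0.086 × 0.42 × 0.9 = 0.03251 m³/s
Q = Σ qᵢ = 5.058 m³/s

5.06 m³/s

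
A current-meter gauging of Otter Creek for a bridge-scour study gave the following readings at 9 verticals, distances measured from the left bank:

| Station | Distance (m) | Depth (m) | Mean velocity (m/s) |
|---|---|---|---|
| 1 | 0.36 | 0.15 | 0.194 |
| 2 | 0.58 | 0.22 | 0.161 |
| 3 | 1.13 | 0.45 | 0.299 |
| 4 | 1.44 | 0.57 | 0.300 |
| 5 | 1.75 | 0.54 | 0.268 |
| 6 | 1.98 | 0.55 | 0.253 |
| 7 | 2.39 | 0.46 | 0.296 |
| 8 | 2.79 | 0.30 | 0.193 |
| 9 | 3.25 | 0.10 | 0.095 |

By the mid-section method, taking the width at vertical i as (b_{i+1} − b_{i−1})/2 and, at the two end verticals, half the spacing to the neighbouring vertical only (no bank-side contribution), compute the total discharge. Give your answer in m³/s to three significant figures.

0.294 m³/s

w_1 = (0.58 − 0.36)/2 = 0.11 m; q_1 = 0.194 × 0.15 × 0.11 = 0.003201 m³/s
w_2 = (1.13 − 0.36)/2 = 0.385 m; q_2 = 0.161 × 0.22 × 0.385 = 0.01364 m³/s
w_3 = (1.44 − 0.58)/2 = 0.43 m; q_3 = 0.299 × 0.45 × 0.43 = 0.05786 m³/s
w_4 = (1.75 − 1.13)/2 = 0.31 m; q_4 = 0.300 × 0.57 × 0.31 = 0.05301 m³/s
w_5 = (1.98 − 1.44)/2 = 0.27 m; q_5 = 0.268 × 0.54 × 0.27 = 0.03907 m³/s
w_6 = (2.39 − 1.75)/2 = 0.32 m; q_6 = 0.253 × 0.55 × 0.32 = 0.04453 m³/s
w_7 = (2.79 − 1.98)/2 = 0.405 m; q_7 = 0.296 × 0.46 × 0.405 = 0.05514 m³/s
w_8 = (3.25 − 2.39)/2 = 0.43 m; q_8 = 0.193 × 0.30 × 0.43 = 0.02490 m³/s
w_9 = (3.25 − 2.79)/2 = 0.23 m; q_9 = 0.095 × 0.10 × 0.23 = 0.002185 m³/s
Q = Σ qᵢ = 0.2935 m³/s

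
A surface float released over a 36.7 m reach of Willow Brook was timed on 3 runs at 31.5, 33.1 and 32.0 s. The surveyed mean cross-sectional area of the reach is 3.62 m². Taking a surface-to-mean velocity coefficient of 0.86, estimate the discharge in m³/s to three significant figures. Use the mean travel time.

3.55 m³/s

t̄ = (31.5 + 33.1 + 32.0) / 3 = 32.2 s
v_surface = L / t̄ = 36.7 / 32.2 = 1.140 m/s
v_mean = 0.86 × 1.140 = 0.9802 m/s
Q = A × v_mean = 3.62 × 0.9802 = 3.548 m³/s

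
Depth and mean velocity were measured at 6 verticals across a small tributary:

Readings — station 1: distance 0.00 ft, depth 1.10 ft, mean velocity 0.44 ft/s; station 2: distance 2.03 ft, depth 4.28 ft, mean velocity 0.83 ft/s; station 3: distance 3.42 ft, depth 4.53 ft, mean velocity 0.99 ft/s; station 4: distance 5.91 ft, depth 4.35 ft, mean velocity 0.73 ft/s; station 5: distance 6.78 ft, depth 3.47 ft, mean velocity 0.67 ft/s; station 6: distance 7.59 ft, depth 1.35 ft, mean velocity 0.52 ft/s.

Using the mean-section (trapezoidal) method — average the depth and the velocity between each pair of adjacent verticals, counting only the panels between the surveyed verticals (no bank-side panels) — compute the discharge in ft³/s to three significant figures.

22.1 ft³/s

Panel 1-2: Δb = 2.03 ft, d̄ = (1.10+4.28)/2 = 2.69, v̄ = (0.44+0.83)/2 = 0.635 → q = 2.03×2.69×0.635 = 3.468 ft³/s
Panel 2-3: Δb = 1.39 ft, d̄ = (4.28+4.53)/2 = 4.405, v̄ = (0.83+0.99)/2 = 0.91 → q = 1.39×4.405×0.91 = 5.572 ft³/s
Panel 3-4: Δb = 2.49 ft, d̄ = (4.53+4.35)/2 = 4.44, v̄ = (0.99+0.73)/2 = 0.86 → q = 2.49×4.44×0.86 = 9.508 ft³/s
Panel 4-5: Δb = 0.87 ft, d̄ = (4.35+3.47)/2 = 3.91, v̄ = (0.73+0.67)/2 = 0.7 → q = 0.87×3.91×0.7 = 2.381 ft³/s
Panel 5-6: Δb = 0.81 ft, d̄ = (3.47+1.35)/2 = 2.41, v̄ = (0.67+0.52)/2 = 0.595 → q = 0.81×2.41×0.595 = 1.161 ft³/s
Q = Σ q = 22.09 ft³/s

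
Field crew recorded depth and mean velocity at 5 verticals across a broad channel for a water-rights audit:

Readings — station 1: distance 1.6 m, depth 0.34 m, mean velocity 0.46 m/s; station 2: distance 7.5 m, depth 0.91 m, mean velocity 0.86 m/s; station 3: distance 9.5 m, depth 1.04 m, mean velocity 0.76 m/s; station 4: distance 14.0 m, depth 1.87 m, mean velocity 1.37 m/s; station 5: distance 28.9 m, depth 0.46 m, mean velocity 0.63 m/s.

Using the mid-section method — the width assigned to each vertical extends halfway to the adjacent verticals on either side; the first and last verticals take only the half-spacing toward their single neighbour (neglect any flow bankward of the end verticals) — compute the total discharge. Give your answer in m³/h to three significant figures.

w_1 = (7.5 − 1.6)/2 = 2.95 m; q_1 = 0.46 × 0.34 × 2.95 = 0.4614 m³/s
w_2 = (9.5 − 1.6)/2 = 3.95 m; q_2 = 0.86 × 0.91 × 3.95 = 3.091 m³/s
w_3 = (14.0 − 7.5)/2 = 3.25 m; q_3 = 0.76 × 1.04 × 3.25 = 2.569 m³/s
w_4 = (28.9 − 9.5)/2 = 9.7 m; q_4 = 1.37 × 1.87 × 9.7 = 24.85 m³/s
w_5 = (28.9 − 14.0)/2 = 7.45 m; q_5 = 0.63 × 0.46 × 7.45 = 2.159 m³/s
Q = Σ qᵢ = 33.13 m³/s
= 33.13 × 3600 = 119300 m³/h

119000 m³/h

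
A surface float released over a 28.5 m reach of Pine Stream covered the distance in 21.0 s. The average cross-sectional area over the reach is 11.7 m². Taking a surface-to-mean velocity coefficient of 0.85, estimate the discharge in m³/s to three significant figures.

v_surface = L / t̄ = 28.5 / 21 = 1.357 m/s
v_mean = 0.85 × 1.357 = 1.154 m/s
Q = A × v_mean = 11.7 × 1.154 = 13.50 m³/s

13.5 m³/s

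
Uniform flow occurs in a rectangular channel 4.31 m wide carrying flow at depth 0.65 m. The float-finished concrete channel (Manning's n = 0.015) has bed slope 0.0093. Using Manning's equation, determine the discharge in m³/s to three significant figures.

A = b·y = 4.31 × 0.65 = 2.802 m²
P = b + 2y = 4.31 + 2×0.65 = 5.610 m
R = A/P = 2.802/5.610 = 0.4994 m
Q = (1/n)·A·R^(2/3)·S^(1/2) = (1/0.015) × 2.802 × 0.4994^(2/3) × 0.0093^(1/2) = 11.34 m³/s

11.3 m³/s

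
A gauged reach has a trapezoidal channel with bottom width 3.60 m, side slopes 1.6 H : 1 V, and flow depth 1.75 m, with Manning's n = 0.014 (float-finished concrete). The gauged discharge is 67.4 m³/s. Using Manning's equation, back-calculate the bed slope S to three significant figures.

A = (b + z·y)·y = (3.60 + 1.6×1.75)×1.75 = 11.20 m²
P = b + 2y√(1+z²) = 3.60 + 2×1.75×√(1+1.6²) = 10.20 m
R = A/P = 11.20/10.20 = 1.098 m
S = (Q·n / (1·A·R^(2/3)))² = (67.4×0.014 / (1×11.20×1.064))² = 0.006269

0.00627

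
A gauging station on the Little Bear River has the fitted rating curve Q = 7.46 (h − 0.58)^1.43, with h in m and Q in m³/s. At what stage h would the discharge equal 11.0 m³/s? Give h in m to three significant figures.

1.89 m

h − h₀ = (Q/C)^(1/b) = (11.0/7.46)^(1/1.43) = 1.312 m
h = 0.58 + 1.312 = 1.892 m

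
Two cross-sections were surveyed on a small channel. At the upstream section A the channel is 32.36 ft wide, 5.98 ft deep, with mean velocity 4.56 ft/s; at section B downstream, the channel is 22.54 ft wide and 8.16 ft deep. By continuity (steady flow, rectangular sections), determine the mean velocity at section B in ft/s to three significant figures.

4.80 ft/s

Q = A₁V₁ = (32.36×5.98) × 4.56 = 882.4 ft³/s
A₂ = 22.54 × 8.16 = 183.9 ft²
V₂ = Q/A₂ = 882.4/183.9 = 4.798 ft/s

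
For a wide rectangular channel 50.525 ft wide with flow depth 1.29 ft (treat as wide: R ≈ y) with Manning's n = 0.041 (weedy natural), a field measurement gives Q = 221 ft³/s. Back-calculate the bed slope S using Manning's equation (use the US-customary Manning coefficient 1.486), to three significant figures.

A = b·y = 50.525 × 1.29 = 65.18 ft²
Wide channel: R ≈ y = 1.29 ft
S = (Q·n / (1.486·A·R^(2/3)))² = (221×0.041 / (1.486×65.18×1.185))² = 0.006233

0.00623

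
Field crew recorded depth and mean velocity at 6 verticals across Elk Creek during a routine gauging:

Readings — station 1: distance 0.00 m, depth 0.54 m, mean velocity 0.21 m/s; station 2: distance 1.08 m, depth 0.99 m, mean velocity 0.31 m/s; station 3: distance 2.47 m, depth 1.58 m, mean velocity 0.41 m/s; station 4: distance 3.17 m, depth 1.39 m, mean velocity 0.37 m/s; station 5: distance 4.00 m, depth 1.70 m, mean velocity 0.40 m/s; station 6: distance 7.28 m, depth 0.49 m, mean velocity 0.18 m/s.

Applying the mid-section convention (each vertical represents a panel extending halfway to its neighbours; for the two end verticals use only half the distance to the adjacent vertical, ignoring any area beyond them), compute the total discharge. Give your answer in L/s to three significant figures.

3050 L/s

w_1 = (1.08 − 0.00)/2 = 0.54 m; q_1 = 0.21 × 0.54 × 0.54 = 0.06124 m³/s
w_2 = (2.47 − 0.00)/2 = 1.235 m; q_2 = 0.31 × 0.99 × 1.235 = 0.3790 m³/s
w_3 = (3.17 − 1.08)/2 = 1.045 m; q_3 = 0.41 × 1.58 × 1.045 = 0.6770 m³/s
w_4 = (4.00 − 2.47)/2 = 0.765 m; q_4 = 0.37 × 1.39 × 0.765 = 0.3934 m³/s
w_5 = (7.28 − 3.17)/2 = 2.055 m; q_5 = 0.40 × 1.70 × 2.055 = 1.397 m³/s
w_6 = (7.28 − 4.00)/2 = 1.64 m; q_6 = 0.18 × 0.49 × 1.64 = 0.1446 m³/s
Q = Σ qᵢ = 3.053 m³/s
= 3.053 × 1000 = 3053 L/s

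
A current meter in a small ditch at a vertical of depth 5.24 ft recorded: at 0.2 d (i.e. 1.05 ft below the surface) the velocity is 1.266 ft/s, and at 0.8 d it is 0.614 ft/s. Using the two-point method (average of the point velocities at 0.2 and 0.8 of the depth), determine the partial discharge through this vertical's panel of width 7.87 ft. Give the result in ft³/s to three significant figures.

38.8 ft³/s

v̄ = (1.266 + 0.614) / 2 = 0.9400 ft/s
q = v̄ × d × w = 0.9400 × 5.24 × 7.87 = 38.76 ft³/s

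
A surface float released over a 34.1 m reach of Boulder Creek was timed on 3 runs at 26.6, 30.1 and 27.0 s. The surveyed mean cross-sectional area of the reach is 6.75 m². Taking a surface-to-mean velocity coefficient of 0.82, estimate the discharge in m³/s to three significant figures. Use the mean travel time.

6.77 m³/s

t̄ = (26.6 + 30.1 + 27.0) / 3 = 27.9 s
v_surface = L / t̄ = 34.1 / 27.9 = 1.222 m/s
v_mean = 0.82 × 1.222 = 1.002 m/s
Q = A × v_mean = 6.75 × 1.002 = 6.765 m³/s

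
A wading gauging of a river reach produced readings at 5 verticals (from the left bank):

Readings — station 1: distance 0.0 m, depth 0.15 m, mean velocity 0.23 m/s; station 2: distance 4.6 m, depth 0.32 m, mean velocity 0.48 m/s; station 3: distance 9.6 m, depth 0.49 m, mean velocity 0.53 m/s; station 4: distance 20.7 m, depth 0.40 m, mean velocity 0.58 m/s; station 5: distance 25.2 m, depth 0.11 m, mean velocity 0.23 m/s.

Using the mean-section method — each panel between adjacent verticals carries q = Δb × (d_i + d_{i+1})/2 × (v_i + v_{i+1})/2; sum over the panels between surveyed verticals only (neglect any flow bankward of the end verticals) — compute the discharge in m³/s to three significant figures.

4.61 m³/s

Panel 1-2: Δb = 4.6 m, d̄ = (0.15+0.32)/2 = 0.235, v̄ = (0.23+0.48)/2 = 0.355 → q = 4.6×0.235×0.355 = 0.3838 m³/s
Panel 2-3: Δb = 5 m, d̄ = (0.32+0.49)/2 = 0.405, v̄ = (0.48+0.53)/2 = 0.505 → q = 5×0.405×0.505 = 1.023 m³/s
Panel 3-4: Δb = 11.1 m, d̄ = (0.49+0.40)/2 = 0.445, v̄ = (0.53+0.58)/2 = 0.555 → q = 11.1×0.445×0.555 = 2.741 m³/s
Panel 4-5: Δb = 4.5 m, d̄ = (0.40+0.11)/2 = 0.255, v̄ = (0.58+0.23)/2 = 0.405 → q = 4.5×0.255×0.405 = 0.4647 m³/s
Q = Σ q = 4.613 m³/s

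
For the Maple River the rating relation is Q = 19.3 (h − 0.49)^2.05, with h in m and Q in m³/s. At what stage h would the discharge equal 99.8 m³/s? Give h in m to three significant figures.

2.72 m

h − h₀ = (Q/C)^(1/b) = (99.8/19.3)^(1/2.05) = 2.229 m
h = 0.49 + 2.229 = 2.719 m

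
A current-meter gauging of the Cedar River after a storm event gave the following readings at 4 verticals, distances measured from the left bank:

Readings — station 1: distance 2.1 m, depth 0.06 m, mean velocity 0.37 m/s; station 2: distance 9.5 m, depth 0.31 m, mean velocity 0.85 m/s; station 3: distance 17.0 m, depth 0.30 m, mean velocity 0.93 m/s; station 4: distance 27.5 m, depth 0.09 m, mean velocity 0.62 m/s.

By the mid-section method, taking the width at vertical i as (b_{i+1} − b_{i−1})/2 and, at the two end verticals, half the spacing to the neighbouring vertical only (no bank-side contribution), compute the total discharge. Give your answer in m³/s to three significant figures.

w_1 = (9.5 − 2.1)/2 = 3.7 m; q_1 = 0.37 × 0.06 × 3.7 = 0.08214 m³/s
w_2 = (17.0 − 2.1)/2 = 7.45 m; q_2 = 0.85 × 0.31 × 7.45 = 1.963 m³/s
w_3 = (27.5 − 9.5)/2 = 9 m; q_3 = 0.93 × 0.30 × 9 = 2.511 m³/s
w_4 = (27.5 − 17.0)/2 = 5.25 m; q_4 = 0.62 × 0.09 × 5.25 = 0.2930 m³/s
Q = Σ qᵢ = 4.849 m³/s

4.85 m³/s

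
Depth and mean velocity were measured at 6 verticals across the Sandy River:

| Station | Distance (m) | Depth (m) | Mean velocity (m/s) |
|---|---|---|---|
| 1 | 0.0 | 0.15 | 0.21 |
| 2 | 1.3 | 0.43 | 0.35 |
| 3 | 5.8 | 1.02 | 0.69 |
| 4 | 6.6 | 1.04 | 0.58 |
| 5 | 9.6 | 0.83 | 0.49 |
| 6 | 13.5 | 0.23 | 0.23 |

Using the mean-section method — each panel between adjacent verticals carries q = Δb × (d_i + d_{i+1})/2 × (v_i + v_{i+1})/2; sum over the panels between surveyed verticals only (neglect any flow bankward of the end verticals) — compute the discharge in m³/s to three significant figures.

4.57 m³/s

Panel 1-2: Δb = 1.3 m, d̄ = (0.15+0.43)/2 = 0.29, v̄ = (0.21+0.35)/2 = 0.28 → q = 1.3×0.29×0.28 = 0.1056 m³/s
Panel 2-3: Δb = 4.5 m, d̄ = (0.43+1.02)/2 = 0.725, v̄ = (0.35+0.69)/2 = 0.52 → q = 4.5×0.725×0.52 = 1.697 m³/s
Panel 3-4: Δb = 0.8 m, d̄ = (1.02+1.04)/2 = 1.03, v̄ = (0.69+0.58)/2 = 0.635 → q = 0.8×1.03×0.635 = 0.5232 m³/s
Panel 4-5: Δb = 3 m, d̄ = (1.04+0.83)/2 = 0.935, v̄ = (0.58+0.49)/2 = 0.535 → q = 3×0.935×0.535 = 1.501 m³/s
Panel 5-6: Δb = 3.9 m, d̄ = (0.83+0.23)/2 = 0.53, v̄ = (0.49+0.23)/2 = 0.36 → q = 3.9×0.53×0.36 = 0.7441 m³/s
Q = Σ q = 4.570 m³/s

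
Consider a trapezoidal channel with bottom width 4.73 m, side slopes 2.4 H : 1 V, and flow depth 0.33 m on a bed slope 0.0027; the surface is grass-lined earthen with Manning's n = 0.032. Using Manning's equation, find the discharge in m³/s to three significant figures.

A = (b + z·y)·y = (4.73 + 2.4×0.33)×0.33 = 1.822 m²
P = b + 2y√(1+z²) = 4.73 + 2×0.33×√(1+2.4²) = 6.446 m
R = A/P = 1.822/6.446 = 0.2827 m
Q = (1/n)·A·R^(2/3)·S^(1/2) = (1/0.032) × 1.822 × 0.2827^(2/3) × 0.0027^(1/2) = 1.275 m³/s

1.27 m³/s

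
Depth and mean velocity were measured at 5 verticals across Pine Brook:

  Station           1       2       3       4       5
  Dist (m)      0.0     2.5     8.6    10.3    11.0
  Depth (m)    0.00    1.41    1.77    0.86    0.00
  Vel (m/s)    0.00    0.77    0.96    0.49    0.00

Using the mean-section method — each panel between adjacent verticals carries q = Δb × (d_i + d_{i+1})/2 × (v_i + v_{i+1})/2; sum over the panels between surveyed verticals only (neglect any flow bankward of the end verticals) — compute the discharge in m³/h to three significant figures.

Panel 1-2: Δb = 2.5 m, d̄ = (0.00+1.41)/2 = 0.705, v̄ = (0.00+0.77)/2 = 0.385 → q = 2.5×0.705×0.385 = 0.6786 m³/s
Panel 2-3: Δb = 6.1 m, d̄ = (1.41+1.77)/2 = 1.59, v̄ = (0.77+0.96)/2 = 0.865 → q = 6.1×1.59×0.865 = 8.390 m³/s
Panel 3-4: Δb = 1.7 m, d̄ = (1.77+0.86)/2 = 1.315, v̄ = (0.96+0.49)/2 = 0.725 → q = 1.7×1.315×0.725 = 1.621 m³/s
Panel 4-5: Δb = 0.7 m, d̄ = (0.86+0.00)/2 = 0.43, v̄ = (0.49+0.00)/2 = 0.245 → q = 0.7×0.43×0.245 = 0.07375 m³/s
Q = Σ q = 10.76 m³/s
= 10.76 × 3600 = 38750 m³/h

38700 m³/h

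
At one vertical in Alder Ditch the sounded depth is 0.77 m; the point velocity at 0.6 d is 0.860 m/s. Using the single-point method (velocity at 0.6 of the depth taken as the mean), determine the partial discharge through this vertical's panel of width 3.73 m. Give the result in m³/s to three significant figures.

v̄ = v₀.₆ = 0.860 m/s
q = v̄ × d × w = 0.8600 × 0.77 × 3.73 = 2.470 m³/s

2.47 m³/s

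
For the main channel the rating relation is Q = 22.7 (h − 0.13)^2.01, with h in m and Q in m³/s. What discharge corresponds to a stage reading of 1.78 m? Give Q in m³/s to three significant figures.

62.1 m³/s

Q = 22.7 × (1.78 − 0.13)^2.01 = 22.7 × 1.65^2.01 = 62.11 m³/s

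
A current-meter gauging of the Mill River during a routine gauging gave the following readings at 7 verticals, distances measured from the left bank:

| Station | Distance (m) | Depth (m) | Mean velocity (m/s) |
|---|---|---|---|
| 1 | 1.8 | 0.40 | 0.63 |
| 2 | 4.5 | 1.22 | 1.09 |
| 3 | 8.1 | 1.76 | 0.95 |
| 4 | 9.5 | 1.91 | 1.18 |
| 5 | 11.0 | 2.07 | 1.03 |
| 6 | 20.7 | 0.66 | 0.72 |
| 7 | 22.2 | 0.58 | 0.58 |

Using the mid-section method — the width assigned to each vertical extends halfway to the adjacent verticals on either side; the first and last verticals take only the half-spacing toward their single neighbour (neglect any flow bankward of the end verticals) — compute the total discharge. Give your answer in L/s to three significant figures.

26800 L/s

w_1 = (4.5 − 1.8)/2 = 1.35 m; q_1 = 0.63 × 0.40 × 1.35 = 0.3402 m³/s
w_2 = (8.1 − 1.8)/2 = 3.15 m; q_2 = 1.09 × 1.22 × 3.15 = 4.189 m³/s
w_3 = (9.5 − 4.5)/2 = 2.5 m; q_3 = 0.95 × 1.76 × 2.5 = 4.180 m³/s
w_4 = (11.0 − 8.1)/2 = 1.45 m; q_4 = 1.18 × 1.91 × 1.45 = 3.268 m³/s
w_5 = (20.7 − 9.5)/2 = 5.6 m; q_5 = 1.03 × 2.07 × 5.6 = 11.94 m³/s
w_6 = (22.2 − 11.0)/2 = 5.6 m; q_6 = 0.72 × 0.66 × 5.6 = 2.661 m³/s
w_7 = (22.2 − 20.7)/2 = 0.75 m; q_7 = 0.58 × 0.58 × 0.75 = 0.2523 m³/s
Q = Σ qᵢ = 26.83 m³/s
= 26.83 × 1000 = 26830 L/s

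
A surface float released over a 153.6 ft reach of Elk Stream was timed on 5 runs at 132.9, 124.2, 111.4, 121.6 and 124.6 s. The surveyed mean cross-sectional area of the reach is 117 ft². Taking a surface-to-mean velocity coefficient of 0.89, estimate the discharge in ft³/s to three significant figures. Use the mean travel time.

130 ft³/s

t̄ = (132.9 + 124.2 + 111.4 + 121.6 + 124.6) / 5 = 122.94 s
v_surface = L / t̄ = 153.6 / 122.94 = 1.249 ft/s
v_mean = 0.89 × 1.249 = 1.112 ft/s
Q = A × v_mean = 117 × 1.112 = 130.1 ft³/s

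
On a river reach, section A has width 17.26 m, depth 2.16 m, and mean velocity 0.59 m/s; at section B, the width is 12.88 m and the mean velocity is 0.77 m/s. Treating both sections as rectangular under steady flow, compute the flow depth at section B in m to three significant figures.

Q = A₁V₁ = (17.26×2.16) × 0.59 = 22.00 m³/s
d₂ = Q/(b₂ V₂) = 22.00/(12.88×0.77) = 2.218 m

2.22 m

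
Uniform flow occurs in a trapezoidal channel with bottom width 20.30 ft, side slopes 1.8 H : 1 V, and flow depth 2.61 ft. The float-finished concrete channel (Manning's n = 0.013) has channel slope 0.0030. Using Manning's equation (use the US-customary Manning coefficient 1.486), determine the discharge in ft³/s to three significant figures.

A = (b + z·y)·y = (20.30 + 1.8×2.61)×2.61 = 65.24 ft²
P = b + 2y√(1+z²) = 20.30 + 2×2.61×√(1+1.8²) = 31.05 ft
R = A/P = 65.24/31.05 = 2.101 ft
Q = (1.486/n)·A·R^(2/3)·S^(1/2) = (1.486/0.013) × 65.24 × 2.101^(2/3) × 0.0030^(1/2) = 670.2 ft³/s

670 ft³/s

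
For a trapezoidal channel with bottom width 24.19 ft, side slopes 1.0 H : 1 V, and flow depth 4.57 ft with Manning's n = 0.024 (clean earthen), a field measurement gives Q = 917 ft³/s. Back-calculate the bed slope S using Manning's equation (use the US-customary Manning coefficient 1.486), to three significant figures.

A = (b + z·y)·y = (24.19 + 1.0×4.57)×4.57 = 131.4 ft²
P = b + 2y√(1+z²) = 24.19 + 2×4.57×√(1+1.0²) = 37.12 ft
R = A/P = 131.4/37.12 = 3.541 ft
S = (Q·n / (1.486·A·R^(2/3)))² = (917×0.024 / (1.486×131.4×2.323))² = 0.002352

0.00235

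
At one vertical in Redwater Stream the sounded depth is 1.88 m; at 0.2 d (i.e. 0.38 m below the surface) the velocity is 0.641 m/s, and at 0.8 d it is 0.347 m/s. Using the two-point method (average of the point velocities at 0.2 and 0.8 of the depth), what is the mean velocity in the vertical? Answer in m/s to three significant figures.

0.494 m/s

v̄ = (0.641 + 0.347) / 2 = 0.4940 m/s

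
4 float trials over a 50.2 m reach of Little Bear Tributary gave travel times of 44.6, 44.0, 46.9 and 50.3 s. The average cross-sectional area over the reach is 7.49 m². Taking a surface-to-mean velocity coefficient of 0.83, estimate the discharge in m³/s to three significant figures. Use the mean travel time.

t̄ = (44.6 + 44.0 + 46.9 + 50.3) / 4 = 46.45 s
v_surface = L / t̄ = 50.2 / 46.45 = 1.081 m/s
v_mean = 0.83 × 1.081 = 0.8970 m/s
Q = A × v_mean = 7.49 × 0.8970 = 6.719 m³/s

6.72 m³/s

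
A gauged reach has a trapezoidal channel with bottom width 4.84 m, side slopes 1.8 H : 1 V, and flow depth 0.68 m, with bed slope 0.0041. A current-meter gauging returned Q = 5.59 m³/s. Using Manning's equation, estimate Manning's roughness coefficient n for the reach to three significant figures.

0.0313

A = (b + z·y)·y = (4.84 + 1.8×0.68)×0.68 = 4.124 m²
P = b + 2y√(1+z²) = 4.84 + 2×0.68×√(1+1.8²) = 7.640 m
R = A/P = 4.124/7.640 = 0.5397 m
n = (1/Q)·A·R^(2/3)·S^(1/2) = (1/5.59) × 4.124 × 0.6629 × 0.06403 = 0.03131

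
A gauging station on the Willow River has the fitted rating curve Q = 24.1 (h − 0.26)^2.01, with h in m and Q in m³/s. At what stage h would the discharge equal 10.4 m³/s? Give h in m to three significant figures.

0.918 m

h − h₀ = (Q/C)^(1/b) = (10.4/24.1)^(1/2.01) = 0.6583 m
h = 0.26 + 0.6583 = 0.9183 m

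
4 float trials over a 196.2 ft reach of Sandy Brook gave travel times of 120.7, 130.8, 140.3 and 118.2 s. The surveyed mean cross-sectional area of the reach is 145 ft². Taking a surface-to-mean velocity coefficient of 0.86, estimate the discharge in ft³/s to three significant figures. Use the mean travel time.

192 ft³/s

t̄ = (120.7 + 130.8 + 140.3 + 118.2) / 4 = 127.5 s
v_surface = L / t̄ = 196.2 / 127.5 = 1.539 ft/s
v_mean = 0.86 × 1.539 = 1.323 ft/s
Q = A × v_mean = 145 × 1.323 = 191.9 ft³/s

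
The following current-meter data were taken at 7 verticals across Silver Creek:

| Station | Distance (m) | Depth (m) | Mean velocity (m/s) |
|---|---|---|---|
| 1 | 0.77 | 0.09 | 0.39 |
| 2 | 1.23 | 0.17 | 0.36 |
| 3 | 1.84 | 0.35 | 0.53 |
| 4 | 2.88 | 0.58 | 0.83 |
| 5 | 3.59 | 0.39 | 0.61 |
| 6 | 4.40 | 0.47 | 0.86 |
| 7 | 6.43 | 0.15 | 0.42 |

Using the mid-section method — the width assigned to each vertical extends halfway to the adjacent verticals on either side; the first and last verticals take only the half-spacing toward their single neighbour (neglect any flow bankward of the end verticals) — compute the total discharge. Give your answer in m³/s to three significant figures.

1.43 m³/s

w_1 = (1.23 − 0.77)/2 = 0.23 m; q_1 = 0.39 × 0.09 × 0.23 = 0.008073 m³/s
w_2 = (1.84 − 0.77)/2 = 0.535 m; q_2 = 0.36 × 0.17 × 0.535 = 0.03274 m³/s
w_3 = (2.88 − 1.23)/2 = 0.825 m; q_3 = 0.53 × 0.35 × 0.825 = 0.1530 m³/s
w_4 = (3.59 − 1.84)/2 = 0.875 m; q_4 = 0.83 × 0.58 × 0.875 = 0.4212 m³/s
w_5 = (4.40 − 2.88)/2 = 0.76 m; q_5 = 0.61 × 0.39 × 0.76 = 0.1808 m³/s
w_6 = (6.43 − 3.59)/2 = 1.42 m; q_6 = 0.86 × 0.47 × 1.42 = 0.5740 m³/s
w_7 = (6.43 − 4.40)/2 = 1.015 m; q_7 = 0.42 × 0.15 × 1.015 = 0.06395 m³/s
Q = Σ qᵢ = 1.434 m³/s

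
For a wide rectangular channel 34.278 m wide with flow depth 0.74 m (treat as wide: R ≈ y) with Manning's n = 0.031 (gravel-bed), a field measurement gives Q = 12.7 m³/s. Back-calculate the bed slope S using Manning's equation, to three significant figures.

A = b·y = 34.278 × 0.74 = 25.37 m²
Wide channel: R ≈ y = 0.74 m
S = (Q·n / (1·A·R^(2/3)))² = (12.7×0.031 / (1×25.37×0.8181))² = 0.0003599

0.000360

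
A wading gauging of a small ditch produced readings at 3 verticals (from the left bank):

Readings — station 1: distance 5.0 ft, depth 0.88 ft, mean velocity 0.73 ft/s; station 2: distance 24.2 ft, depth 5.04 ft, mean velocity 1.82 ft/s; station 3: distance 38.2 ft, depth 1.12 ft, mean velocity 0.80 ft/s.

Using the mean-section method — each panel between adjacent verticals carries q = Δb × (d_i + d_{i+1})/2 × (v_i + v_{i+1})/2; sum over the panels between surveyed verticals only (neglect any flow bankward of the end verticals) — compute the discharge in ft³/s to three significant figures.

129 ft³/s

Panel 1-2: Δb = 19.2 ft, d̄ = (0.88+5.04)/2 = 2.96, v̄ = (0.73+1.82)/2 = 1.275 → q = 19.2×2.96×1.275 = 72.46 ft³/s
Panel 2-3: Δb = 14 ft, d̄ = (5.04+1.12)/2 = 3.08, v̄ = (1.82+0.80)/2 = 1.31 → q = 14×3.08×1.31 = 56.49 ft³/s
Q = Σ q = 128.9 ft³/s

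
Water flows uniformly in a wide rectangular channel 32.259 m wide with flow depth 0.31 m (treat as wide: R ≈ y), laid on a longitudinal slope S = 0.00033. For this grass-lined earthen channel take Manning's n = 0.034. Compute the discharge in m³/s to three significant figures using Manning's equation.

2.45 m³/s

A = b·y = 32.259 × 0.31 = 10.00 m²
Wide channel: R ≈ y = 0.31 m
Q = (1/n)·A·R^(2/3)·S^(1/2) = (1/0.034) × 10.00 × 0.3100^(2/3) × 0.00033^(1/2) = 2.447 m³/s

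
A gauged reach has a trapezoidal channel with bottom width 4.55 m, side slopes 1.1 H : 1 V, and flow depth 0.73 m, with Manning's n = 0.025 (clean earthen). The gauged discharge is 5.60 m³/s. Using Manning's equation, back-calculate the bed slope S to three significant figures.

A = (b + z·y)·y = (4.55 + 1.1×0.73)×0.73 = 3.908 m²
P = b + 2y√(1+z²) = 4.55 + 2×0.73×√(1+1.1²) = 6.720 m
R = A/P = 3.908/6.720 = 0.5815 m
S = (Q·n / (1·A·R^(2/3)))² = (5.60×0.025 / (1×3.908×0.6967))² = 0.002645

0.00264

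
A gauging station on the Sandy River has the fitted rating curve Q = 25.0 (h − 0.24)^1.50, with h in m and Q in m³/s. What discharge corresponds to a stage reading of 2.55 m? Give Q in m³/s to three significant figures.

Q = 25.0 × (2.55 − 0.24)^1.50 = 25.0 × 2.31^1.50 = 87.77 m³/s

87.8 m³/s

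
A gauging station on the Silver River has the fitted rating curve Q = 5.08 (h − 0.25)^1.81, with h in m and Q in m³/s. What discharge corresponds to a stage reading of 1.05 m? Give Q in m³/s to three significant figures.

Q = 5.08 × (1.05 − 0.25)^1.81 = 5.08 × 0.8^1.81 = 3.392 m³/s

3.39 m³/s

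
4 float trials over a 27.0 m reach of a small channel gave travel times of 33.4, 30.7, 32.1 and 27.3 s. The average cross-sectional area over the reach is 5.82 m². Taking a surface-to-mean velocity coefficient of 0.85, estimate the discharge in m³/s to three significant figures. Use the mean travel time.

4.33 m³/s

t̄ = (33.4 + 30.7 + 32.1 + 27.3) / 4 = 30.875 s
v_surface = L / t̄ = 27.0 / 30.875 = 0.8745 m/s
v_mean = 0.85 × 0.8745 = 0.7433 m/s
Q = A × v_mean = 5.82 × 0.7433 = 4.326 m³/s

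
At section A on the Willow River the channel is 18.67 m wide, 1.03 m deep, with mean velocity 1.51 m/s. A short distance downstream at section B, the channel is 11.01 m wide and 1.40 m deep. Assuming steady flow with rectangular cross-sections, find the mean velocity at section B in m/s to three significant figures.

Q = A₁V₁ = (18.67×1.03) × 1.51 = 29.04 m³/s
A₂ = 11.01 × 1.40 = 15.41 m²
V₂ = Q/A₂ = 29.04/15.41 = 1.884 m/s

1.88 m/s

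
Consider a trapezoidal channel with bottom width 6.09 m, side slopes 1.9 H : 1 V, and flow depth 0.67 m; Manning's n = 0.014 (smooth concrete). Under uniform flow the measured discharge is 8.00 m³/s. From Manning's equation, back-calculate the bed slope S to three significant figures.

0.00114

A = (b + z·y)·y = (6.09 + 1.9×0.67)×0.67 = 4.933 m²
P = b + 2y√(1+z²) = 6.09 + 2×0.67×√(1+1.9²) = 8.967 m
R = A/P = 4.933/8.967 = 0.5501 m
S = (Q·n / (1·A·R^(2/3)))² = (8.00×0.014 / (1×4.933×0.6714))² = 0.001143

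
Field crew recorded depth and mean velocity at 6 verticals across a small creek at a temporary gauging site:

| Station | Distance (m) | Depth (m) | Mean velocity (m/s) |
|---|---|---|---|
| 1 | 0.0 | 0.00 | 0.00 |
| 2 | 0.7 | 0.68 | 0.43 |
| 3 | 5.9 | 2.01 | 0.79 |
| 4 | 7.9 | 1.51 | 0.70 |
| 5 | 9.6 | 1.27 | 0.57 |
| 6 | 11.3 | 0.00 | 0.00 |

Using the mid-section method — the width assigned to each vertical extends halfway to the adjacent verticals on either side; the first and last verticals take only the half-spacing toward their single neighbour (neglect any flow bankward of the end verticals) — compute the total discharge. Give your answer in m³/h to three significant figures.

w_2 = (5.9 − 0.0)/2 = 2.95 m; q_2 = 0.43 × 0.68 × 2.95 = 0.8626 m³/s
w_3 = (7.9 − 0.7)/2 = 3.6 m; q_3 = 0.79 × 2.01 × 3.6 = 5.716 m³/s
w_4 = (9.6 − 5.9)/2 = 1.85 m; q_4 = 0.70 × 1.51 × 1.85 = 1.955 m³/s
w_5 = (11.3 − 7.9)/2 = 1.7 m; q_5 = 0.57 × 1.27 × 1.7 = 1.231 m³/s
Stations 1, 6 contribute zero (depth or velocity is 0).
Q = Σ qᵢ = 9.765 m³/s
= 9.765 × 3600 = 35150 m³/h

35200 m³/h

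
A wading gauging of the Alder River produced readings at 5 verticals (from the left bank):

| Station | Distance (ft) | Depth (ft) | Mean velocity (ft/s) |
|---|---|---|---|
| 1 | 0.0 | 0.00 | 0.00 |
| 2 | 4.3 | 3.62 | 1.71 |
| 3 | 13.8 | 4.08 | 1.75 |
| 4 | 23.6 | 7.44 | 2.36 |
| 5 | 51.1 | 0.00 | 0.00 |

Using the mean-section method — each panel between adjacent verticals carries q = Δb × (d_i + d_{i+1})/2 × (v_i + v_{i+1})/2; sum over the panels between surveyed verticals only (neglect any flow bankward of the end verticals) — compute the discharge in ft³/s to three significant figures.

307 ft³/s

Panel 1-2: Δb = 4.3 ft, d̄ = (0.00+3.62)/2 = 1.81, v̄ = (0.00+1.71)/2 = 0.855 → q = 4.3×1.81×0.855 = 6.654 ft³/s
Panel 2-3: Δb = 9.5 ft, d̄ = (3.62+4.08)/2 = 3.85, v̄ = (1.71+1.75)/2 = 1.73 → q = 9.5×3.85×1.73 = 63.27 ft³/s
Panel 3-4: Δb = 9.8 ft, d̄ = (4.08+7.44)/2 = 5.76, v̄ = (1.75+2.36)/2 = 2.055 → q = 9.8×5.76×2.055 = 116.0 ft³/s
Panel 4-5: Δb = 27.5 ft, d̄ = (7.44+0.00)/2 = 3.72, v̄ = (2.36+0.00)/2 = 1.18 → q = 27.5×3.72×1.18 = 120.7 ft³/s
Q = Σ q = 306.6 ft³/s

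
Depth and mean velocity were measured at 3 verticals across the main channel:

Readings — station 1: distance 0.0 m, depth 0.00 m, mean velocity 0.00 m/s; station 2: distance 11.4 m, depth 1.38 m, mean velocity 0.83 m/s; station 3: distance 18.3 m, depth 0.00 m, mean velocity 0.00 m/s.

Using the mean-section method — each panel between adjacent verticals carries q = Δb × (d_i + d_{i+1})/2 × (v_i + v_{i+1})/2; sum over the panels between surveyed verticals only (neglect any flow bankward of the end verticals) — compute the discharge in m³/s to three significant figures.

5.24 m³/s

Panel 1-2: Δb = 11.4 m, d̄ = (0.00+1.38)/2 = 0.69, v̄ = (0.00+0.83)/2 = 0.415 → q = 11.4×0.69×0.415 = 3.264 m³/s
Panel 2-3: Δb = 6.9 m, d̄ = (1.38+0.00)/2 = 0.69, v̄ = (0.83+0.00)/2 = 0.415 → q = 6.9×0.69×0.415 = 1.976 m³/s
Q = Σ q = 5.240 m³/s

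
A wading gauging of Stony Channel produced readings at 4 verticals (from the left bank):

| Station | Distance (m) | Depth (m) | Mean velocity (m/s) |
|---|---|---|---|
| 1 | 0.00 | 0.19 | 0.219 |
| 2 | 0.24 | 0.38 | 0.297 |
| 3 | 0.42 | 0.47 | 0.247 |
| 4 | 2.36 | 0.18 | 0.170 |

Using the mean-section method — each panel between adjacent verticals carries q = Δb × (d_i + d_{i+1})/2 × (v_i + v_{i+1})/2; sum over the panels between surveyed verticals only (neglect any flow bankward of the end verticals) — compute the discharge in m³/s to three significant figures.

Panel 1-2: Δb = 0.24 m, d̄ = (0.19+0.38)/2 = 0.285, v̄ = (0.219+0.297)/2 = 0.258 → q = 0.24×0.285×0.258 = 0.01765 m³/s
Panel 2-3: Δb = 0.18 m, d̄ = (0.38+0.47)/2 = 0.425, v̄ = (0.297+0.247)/2 = 0.272 → q = 0.18×0.425×0.272 = 0.02081 m³/s
Panel 3-4: Δb = 1.94 m, d̄ = (0.47+0.18)/2 = 0.325, v̄ = (0.247+0.170)/2 = 0.2085 → q = 1.94×0.325×0.2085 = 0.1315 m³/s
Q = Σ q = 0.1699 m³/s

0.170 m³/s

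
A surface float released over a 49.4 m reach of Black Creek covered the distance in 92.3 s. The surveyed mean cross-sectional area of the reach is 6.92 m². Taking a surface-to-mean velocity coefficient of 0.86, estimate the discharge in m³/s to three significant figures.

v_surface = L / t̄ = 49.4 / 92.3 = 0.5352 m/s
v_mean = 0.86 × 0.5352 = 0.4603 m/s
Q = A × v_mean = 6.92 × 0.4603 = 3.185 m³/s

3.19 m³/s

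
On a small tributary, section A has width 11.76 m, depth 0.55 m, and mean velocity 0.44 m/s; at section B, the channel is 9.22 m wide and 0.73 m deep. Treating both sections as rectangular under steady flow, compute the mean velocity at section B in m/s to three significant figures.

0.423 m/s

Q = A₁V₁ = (11.76×0.55) × 0.44 = 2.846 m³/s
A₂ = 9.22 × 0.73 = 6.731 m²
V₂ = Q/A₂ = 2.846/6.731 = 0.4228 m/s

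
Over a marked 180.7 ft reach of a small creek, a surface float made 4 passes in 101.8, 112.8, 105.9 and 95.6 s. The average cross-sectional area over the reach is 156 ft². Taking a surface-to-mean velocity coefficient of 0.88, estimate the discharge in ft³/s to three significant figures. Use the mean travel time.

t̄ = (101.8 + 112.8 + 105.9 + 95.6) / 4 = 104.025 s
v_surface = L / t̄ = 180.7 / 104.025 = 1.737 ft/s
v_mean = 0.88 × 1.737 = 1.529 ft/s
Q = A × v_mean = 156 × 1.529 = 238.5 ft³/s

238 ft³/s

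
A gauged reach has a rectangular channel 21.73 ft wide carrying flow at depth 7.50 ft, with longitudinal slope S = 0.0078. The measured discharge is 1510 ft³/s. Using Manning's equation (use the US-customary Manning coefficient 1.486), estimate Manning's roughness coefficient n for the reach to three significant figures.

A = b·y = 21.73 × 7.50 = 163.0 ft²
P = b + 2y = 21.73 + 2×7.50 = 36.73 ft
R = A/P = 163.0/36.73 = 4.437 ft
n = (1.486/Q)·A·R^(2/3)·S^(1/2) = (1.486/1510) × 163.0 × 2.700 × 0.08832 = 0.03825

0.0382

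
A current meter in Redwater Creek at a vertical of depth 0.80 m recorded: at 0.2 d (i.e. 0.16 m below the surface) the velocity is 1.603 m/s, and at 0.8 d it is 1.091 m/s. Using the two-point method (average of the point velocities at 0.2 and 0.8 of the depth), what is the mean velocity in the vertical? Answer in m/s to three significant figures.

v̄ = (1.603 + 1.091) / 2 = 1.347 m/s

1.35 m/s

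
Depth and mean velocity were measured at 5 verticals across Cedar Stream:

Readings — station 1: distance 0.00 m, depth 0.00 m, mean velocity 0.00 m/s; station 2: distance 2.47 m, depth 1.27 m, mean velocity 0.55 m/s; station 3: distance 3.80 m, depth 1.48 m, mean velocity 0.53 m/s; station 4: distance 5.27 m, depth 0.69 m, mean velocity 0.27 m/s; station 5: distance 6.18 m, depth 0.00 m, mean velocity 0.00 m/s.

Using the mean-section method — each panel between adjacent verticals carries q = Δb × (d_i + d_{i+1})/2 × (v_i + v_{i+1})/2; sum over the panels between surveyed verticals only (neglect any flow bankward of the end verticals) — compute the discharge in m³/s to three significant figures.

Panel 1-2: Δb = 2.47 m, d̄ = (0.00+1.27)/2 = 0.635, v̄ = (0.00+0.55)/2 = 0.275 → q = 2.47×0.635×0.275 = 0.4313 m³/s
Panel 2-3: Δb = 1.33 m, d̄ = (1.27+1.48)/2 = 1.375, v̄ = (0.55+0.53)/2 = 0.54 → q = 1.33×1.375×0.54 = 0.9875 m³/s
Panel 3-4: Δb = 1.47 m, d̄ = (1.48+0.69)/2 = 1.085, v̄ = (0.53+0.27)/2 = 0.4 → q = 1.47×1.085×0.4 = 0.6380 m³/s
Panel 4-5: Δb = 0.91 m, d̄ = (0.69+0.00)/2 = 0.345, v̄ = (0.27+0.00)/2 = 0.135 → q = 0.91×0.345×0.135 = 0.04238 m³/s
Q = Σ q = 2.099 m³/s

2.10 m³/s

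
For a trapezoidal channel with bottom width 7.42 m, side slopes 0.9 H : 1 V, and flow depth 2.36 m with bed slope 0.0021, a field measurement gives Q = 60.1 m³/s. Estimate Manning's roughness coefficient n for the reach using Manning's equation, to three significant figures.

0.0238

A = (b + z·y)·y = (7.42 + 0.9×2.36)×2.36 = 22.52 m²
P = b + 2y√(1+z²) = 7.42 + 2×2.36×√(1+0.9²) = 13.77 m
R = A/P = 22.52/13.77 = 1.636 m
n = (1/Q)·A·R^(2/3)·S^(1/2) = (1/60.1) × 22.52 × 1.388 × 0.04583 = 0.02384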